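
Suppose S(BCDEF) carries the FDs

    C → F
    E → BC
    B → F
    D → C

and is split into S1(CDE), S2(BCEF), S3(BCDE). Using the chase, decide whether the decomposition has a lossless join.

Yes

Chase test. Columns are BCDEF; row i has aⱼ where attribute j ∈ Si, else bᵢⱼ.
Initial tableau (one row per fragment):
  row 1: b11 a2 a3 a4 b15
  row 2: a1 a2 b23 a4 a5
  row 3: a1 a2 a3 a4 b35
Rows 1 and 2 agree on C; apply C→F and equate their F entries.
Rows 1 and 3 agree on C; apply C→F and equate their F entries.
Rows 1 and 2 agree on E; apply E→BC and equate their BC entries.
Row 1 is now all distinguished symbols — the join is lossless.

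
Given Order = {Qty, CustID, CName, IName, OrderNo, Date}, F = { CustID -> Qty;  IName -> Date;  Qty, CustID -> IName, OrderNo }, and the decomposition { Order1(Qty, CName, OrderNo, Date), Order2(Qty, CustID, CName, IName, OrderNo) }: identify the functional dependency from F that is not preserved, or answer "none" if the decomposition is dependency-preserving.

IName -> Date

Check IName → Date: no single fragment contains all of {IName, Date}, and the restricted closure of {IName} across the fragments never reaches {Date}.
CustID → Qty is preserved.
Qty, CustID → IName, OrderNo is preserved.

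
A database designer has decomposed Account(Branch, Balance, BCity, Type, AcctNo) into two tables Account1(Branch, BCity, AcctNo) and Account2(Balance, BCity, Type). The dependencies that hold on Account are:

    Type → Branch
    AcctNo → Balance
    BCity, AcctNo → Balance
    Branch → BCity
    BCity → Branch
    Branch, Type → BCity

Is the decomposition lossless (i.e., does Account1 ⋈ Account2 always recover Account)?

Common attributes: Account1 ∩ Account2 = {BCity}.
Closure of {BCity}: BCity → Branch applies, adding Branch. So (BCity)⁺ = {Branch, BCity}.
The closure contains neither all of Account1 = {Branch, BCity, AcctNo} nor all of Account2 = {Balance, BCity, Type}, so the common attributes are not a superkey of either fragment. The join is lossy.

No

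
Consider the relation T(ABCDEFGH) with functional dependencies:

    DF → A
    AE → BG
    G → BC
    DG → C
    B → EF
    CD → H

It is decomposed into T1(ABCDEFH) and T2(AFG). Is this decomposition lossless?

No

Common attributes: T1 ∩ T2 = {AF}.
No dependency enlarges {AF}, so (AF)⁺ = {AF}.
The closure contains neither all of T1 = {ABCDEFH} nor all of T2 = {AFG}, so the common attributes are not a superkey of either fragment. The join is lossy.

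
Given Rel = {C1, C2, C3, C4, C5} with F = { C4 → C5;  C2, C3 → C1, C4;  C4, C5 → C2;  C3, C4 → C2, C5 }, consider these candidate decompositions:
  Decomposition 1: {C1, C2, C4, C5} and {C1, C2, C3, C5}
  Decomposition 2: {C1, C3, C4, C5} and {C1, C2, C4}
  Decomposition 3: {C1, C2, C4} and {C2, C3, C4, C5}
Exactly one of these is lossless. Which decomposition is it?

Decomposition 1: common = {C1, C2, C5}, closure = {C1, C2, C5} → lossy.
Decomposition 2: common = {C1, C4}, closure = {C1, C2, C4, C5} → lossless.
Decomposition 3: common = {C2, C4}, closure = {C2, C4, C5} → lossy.

Decomposition 2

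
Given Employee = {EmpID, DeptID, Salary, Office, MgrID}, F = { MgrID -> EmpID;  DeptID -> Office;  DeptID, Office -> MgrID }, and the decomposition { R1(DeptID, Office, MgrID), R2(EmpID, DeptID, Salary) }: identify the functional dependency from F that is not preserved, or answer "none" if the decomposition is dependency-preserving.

Check MgrID → EmpID: no single fragment contains all of {EmpID, MgrID}, and the restricted closure of {MgrID} across the fragments never reaches {EmpID}.
DeptID → Office is preserved.
DeptID, Office → MgrID is preserved.

MgrID -> EmpID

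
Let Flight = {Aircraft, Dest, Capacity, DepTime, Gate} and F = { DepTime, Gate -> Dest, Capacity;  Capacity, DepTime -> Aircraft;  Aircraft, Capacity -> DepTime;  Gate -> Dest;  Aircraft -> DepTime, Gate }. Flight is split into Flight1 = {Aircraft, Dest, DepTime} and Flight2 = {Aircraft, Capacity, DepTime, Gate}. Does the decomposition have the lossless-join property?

Yes

Common attributes: Flight1 ∩ Flight2 = {Aircraft, DepTime}.
Closure of {Aircraft, DepTime}: Aircraft → DepTime, Gate applies, adding Gate; DepTime, Gate → Dest, Capacity applies, adding Dest, Capacity. So (Aircraft, DepTime)⁺ = {Aircraft, Dest, Capacity, DepTime, Gate}.
This closure contains every attribute of Flight1, so Flight1 ∩ Flight2 → Flight1. The join is lossless.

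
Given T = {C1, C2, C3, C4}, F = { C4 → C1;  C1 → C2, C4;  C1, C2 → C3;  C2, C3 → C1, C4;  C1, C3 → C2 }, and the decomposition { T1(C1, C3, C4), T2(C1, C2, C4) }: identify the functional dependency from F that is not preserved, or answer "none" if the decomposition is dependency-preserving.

C2, C3 → C1, C4

Check C2, C3 → C1, C4: no single fragment contains all of {C1, C2, C3, C4}, and the restricted closure of {C2, C3} across the fragments never reaches {C1, C4}.
C4 → C1 is preserved.
C1 → C2, C4 is preserved.
C1, C2 → C3 is preserved.
C1, C3 → C2 is preserved.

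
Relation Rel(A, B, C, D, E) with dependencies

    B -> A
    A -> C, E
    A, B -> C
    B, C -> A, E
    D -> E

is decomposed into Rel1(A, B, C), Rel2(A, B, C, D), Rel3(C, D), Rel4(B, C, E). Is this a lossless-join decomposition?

Yes

Chase test. Columns are A, B, C, D, E; row i has aⱼ where attribute j ∈ Reli, else bᵢⱼ.
Initial tableau (one row per fragment):
  row 1: a1 a2 a3 b14 b15
  row 2: a1 a2 a3 a4 b25
  row 3: b31 b32 a3 a4 b35
  row 4: b41 a2 a3 b44 a5
Rows 1 and 4 agree on B; apply B→A and equate their A entries.
Rows 1 and 2 agree on A; apply A→C, E and equate their C, E entries.
Rows 1 and 4 agree on A; apply A→C, E and equate their C, E entries.
Rows 2 and 3 agree on D; apply D→E and equate their E entries.
Row 2 is now all distinguished symbols — the join is lossless.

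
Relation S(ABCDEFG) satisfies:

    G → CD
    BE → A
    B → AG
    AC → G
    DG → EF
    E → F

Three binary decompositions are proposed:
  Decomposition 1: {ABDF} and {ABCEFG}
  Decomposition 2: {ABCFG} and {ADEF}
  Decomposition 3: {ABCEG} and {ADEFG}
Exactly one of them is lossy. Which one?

Decomposition 2

Decomposition 1: common = {ABF}, closure = {ABCDEFG} → lossless.
Decomposition 2: common = {AF}, closure = {AF} → lossy.
Decomposition 3: common = {AEG}, closure = {ACDEFG} → lossless.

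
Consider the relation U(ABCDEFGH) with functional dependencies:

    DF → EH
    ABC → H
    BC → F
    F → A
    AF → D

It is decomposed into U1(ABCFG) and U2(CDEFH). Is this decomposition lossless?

Yes

Common attributes: U1 ∩ U2 = {CF}.
Closure of {CF}: F → A applies, adding A; AF → D applies, adding D; DF → EH applies, adding EH. So (CF)⁺ = {ACDEFH}.
This closure contains every attribute of U2, so U1 ∩ U2 → U2. The join is lossless.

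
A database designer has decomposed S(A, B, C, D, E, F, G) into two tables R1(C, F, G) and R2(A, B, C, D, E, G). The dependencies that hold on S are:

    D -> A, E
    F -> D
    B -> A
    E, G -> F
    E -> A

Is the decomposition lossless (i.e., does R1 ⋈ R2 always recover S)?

No

Common attributes: R1 ∩ R2 = {C, G}.
No dependency enlarges {C, G}, so (C, G)⁺ = {C, G}.
The closure contains neither all of R1 = {C, F, G} nor all of R2 = {A, B, C, D, E, G}, so the common attributes are not a superkey of either fragment. The join is lossy.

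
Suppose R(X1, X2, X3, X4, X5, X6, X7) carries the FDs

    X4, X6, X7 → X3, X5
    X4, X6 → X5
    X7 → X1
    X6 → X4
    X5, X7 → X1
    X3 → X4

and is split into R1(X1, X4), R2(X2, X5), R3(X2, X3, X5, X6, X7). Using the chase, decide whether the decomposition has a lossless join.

No

Chase test. Columns are X1, X2, X3, X4, X5, X6, X7; row i has aⱼ where attribute j ∈ Ri, else bᵢⱼ.
Initial tableau (one row per fragment):
  row 1: a1 b12 b13 a4 b15 b16 b17
  row 2: b21 a2 b23 b24 a5 b26 b27
  row 3: b31 a2 a3 b34 a5 a6 a7
No row becomes fully distinguished — the join is lossy.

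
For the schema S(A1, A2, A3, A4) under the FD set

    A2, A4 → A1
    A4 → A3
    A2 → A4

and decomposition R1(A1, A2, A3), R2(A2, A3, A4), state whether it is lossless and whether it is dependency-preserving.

lossless and dependency-preserving

Lossless test: (A2, A3)⁺ = {A1, A2, A3, A4}, which contains all of one fragment — lossless.
Dependency preservation: A2, A4 → A1 is not contained in any single fragment, but the restricted closure of its left-hand side across the fragments still reaches the right-hand side; the remaining FDs each lie inside some fragment. All dependencies are preserved.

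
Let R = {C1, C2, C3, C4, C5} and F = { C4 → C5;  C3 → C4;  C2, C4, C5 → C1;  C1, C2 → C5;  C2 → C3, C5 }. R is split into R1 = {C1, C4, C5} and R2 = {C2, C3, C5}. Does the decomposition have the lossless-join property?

No

Common attributes: R1 ∩ R2 = {C5}.
No dependency enlarges {C5}, so (C5)⁺ = {C5}.
The closure contains neither all of R1 = {C1, C4, C5} nor all of R2 = {C2, C3, C5}, so the common attributes are not a superkey of either fragment. The join is lossy.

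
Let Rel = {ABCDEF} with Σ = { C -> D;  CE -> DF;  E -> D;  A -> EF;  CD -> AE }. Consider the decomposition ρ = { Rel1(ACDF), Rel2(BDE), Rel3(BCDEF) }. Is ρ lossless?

Chase test. Columns are ABCDEF; row i has aⱼ where attribute j ∈ Reli, else bᵢⱼ.
Initial tableau (one row per fragment):
  row 1: a1 b12 a3 a4 b15 a6
  row 2: b21 a2 b23 a4 a5 b26
  row 3: b31 a2 a3 a4 a5 a6
Rows 1 and 3 agree on CD; apply CD→AE and equate their AE entries.
Row 3 is now all distinguished symbols — the join is lossless.

Yes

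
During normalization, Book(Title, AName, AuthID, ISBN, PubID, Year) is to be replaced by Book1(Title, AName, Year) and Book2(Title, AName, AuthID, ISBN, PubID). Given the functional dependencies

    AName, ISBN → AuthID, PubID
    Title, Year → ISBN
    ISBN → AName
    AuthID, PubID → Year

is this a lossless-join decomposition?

Common attributes: Book1 ∩ Book2 = {Title, AName}.
No dependency enlarges {Title, AName}, so (Title, AName)⁺ = {Title, AName}.
The closure contains neither all of Book1 = {Title, AName, Year} nor all of Book2 = {Title, AName, AuthID, ISBN, PubID}, so the common attributes are not a superkey of either fragment. The join is lossy.

No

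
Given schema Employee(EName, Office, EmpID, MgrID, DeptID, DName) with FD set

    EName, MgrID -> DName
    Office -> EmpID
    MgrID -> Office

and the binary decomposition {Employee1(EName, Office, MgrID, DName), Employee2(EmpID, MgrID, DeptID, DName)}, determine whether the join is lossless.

Common attributes: Employee1 ∩ Employee2 = {MgrID, DName}.
Closure of {MgrID, DName}: MgrID → Office applies, adding Office; Office → EmpID applies, adding EmpID. So (MgrID, DName)⁺ = {Office, EmpID, MgrID, DName}.
The closure contains neither all of Employee1 = {EName, Office, MgrID, DName} nor all of Employee2 = {EmpID, MgrID, DeptID, DName}, so the common attributes are not a superkey of either fragment. The join is lossy.

No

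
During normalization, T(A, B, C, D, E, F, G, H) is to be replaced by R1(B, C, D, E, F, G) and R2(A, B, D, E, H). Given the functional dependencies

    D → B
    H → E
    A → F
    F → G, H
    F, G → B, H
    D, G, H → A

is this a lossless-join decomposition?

No

Common attributes: R1 ∩ R2 = {B, D, E}.
No dependency enlarges {B, D, E}, so (B, D, E)⁺ = {B, D, E}.
The closure contains neither all of R1 = {B, C, D, E, F, G} nor all of R2 = {A, B, D, E, H}, so the common attributes are not a superkey of either fragment. The join is lossy.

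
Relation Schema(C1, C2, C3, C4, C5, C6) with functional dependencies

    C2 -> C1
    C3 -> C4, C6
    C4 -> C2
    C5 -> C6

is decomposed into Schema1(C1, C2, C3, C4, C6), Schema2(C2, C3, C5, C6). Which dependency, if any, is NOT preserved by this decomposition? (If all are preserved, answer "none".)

C2 → C1 lies within Schema1.
C3 → C4, C6 lies within Schema1.
C4 → C2 lies within Schema1.
C5 → C6 lies within Schema2.
Every dependency is enforceable on the fragments, so the decomposition is dependency-preserving.

none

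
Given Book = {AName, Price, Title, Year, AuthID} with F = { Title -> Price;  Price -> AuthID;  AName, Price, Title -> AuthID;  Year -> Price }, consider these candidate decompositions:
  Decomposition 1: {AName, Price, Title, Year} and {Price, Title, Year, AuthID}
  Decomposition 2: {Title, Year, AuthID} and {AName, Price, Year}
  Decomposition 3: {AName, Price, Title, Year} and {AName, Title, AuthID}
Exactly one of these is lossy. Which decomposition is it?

Decomposition 1: common = {Price, Title, Year}, closure = {Price, Title, Year, AuthID} → lossless.
Decomposition 2: common = {Year}, closure = {Price, Year, AuthID} → lossy.
Decomposition 3: common = {AName, Title}, closure = {AName, Price, Title, AuthID} → lossless.

Decomposition 2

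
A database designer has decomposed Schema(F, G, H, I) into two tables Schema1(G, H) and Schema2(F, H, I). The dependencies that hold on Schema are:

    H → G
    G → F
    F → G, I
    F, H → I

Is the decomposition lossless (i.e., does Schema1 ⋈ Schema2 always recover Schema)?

Common attributes: Schema1 ∩ Schema2 = {H}.
Closure of {H}: H → G applies, adding G; G → F applies, adding F; F → G, I applies, adding I. So (H)⁺ = {F, G, H, I}.
This closure contains every attribute of Schema1, so Schema1 ∩ Schema2 → Schema1. The join is lossless.

Yes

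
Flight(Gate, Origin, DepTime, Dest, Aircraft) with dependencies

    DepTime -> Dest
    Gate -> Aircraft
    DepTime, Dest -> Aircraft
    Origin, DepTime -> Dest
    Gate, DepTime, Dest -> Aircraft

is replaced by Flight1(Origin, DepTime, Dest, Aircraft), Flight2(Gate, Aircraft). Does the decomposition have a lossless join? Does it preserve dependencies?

Lossless test: (Aircraft)⁺ = {Aircraft}, which is a superkey of neither fragment — lossy.
Dependency preservation: Gate, DepTime, Dest → Aircraft is not contained in any single fragment, but the restricted closure of its left-hand side across the fragments still reaches the right-hand side; the remaining FDs each lie inside some fragment. All dependencies are preserved.

lossy but dependency-preserving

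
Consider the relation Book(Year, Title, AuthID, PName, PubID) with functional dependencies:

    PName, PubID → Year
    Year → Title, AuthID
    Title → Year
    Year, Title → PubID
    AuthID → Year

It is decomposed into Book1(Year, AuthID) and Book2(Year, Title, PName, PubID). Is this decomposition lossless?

Yes

Common attributes: Book1 ∩ Book2 = {Year}.
Closure of {Year}: Year → Title, AuthID applies, adding Title, AuthID; Year, Title → PubID applies, adding PubID. So (Year)⁺ = {Year, Title, AuthID, PubID}.
This closure contains every attribute of Book1, so Book1 ∩ Book2 → Book1. The join is lossless.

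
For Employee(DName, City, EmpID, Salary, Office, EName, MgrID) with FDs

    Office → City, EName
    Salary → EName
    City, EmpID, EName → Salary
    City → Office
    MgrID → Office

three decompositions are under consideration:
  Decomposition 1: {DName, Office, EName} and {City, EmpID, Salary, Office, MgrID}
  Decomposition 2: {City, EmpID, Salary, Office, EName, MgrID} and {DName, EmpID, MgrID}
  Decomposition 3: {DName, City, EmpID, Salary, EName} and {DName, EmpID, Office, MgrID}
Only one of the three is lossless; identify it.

Decomposition 1: common = {Office}, closure = {City, Office, EName} → lossy.
Decomposition 2: common = {EmpID, MgrID}, closure = {City, EmpID, Salary, Office, EName, MgrID} → lossless.
Decomposition 3: common = {DName, EmpID}, closure = {DName, EmpID} → lossy.

Decomposition 2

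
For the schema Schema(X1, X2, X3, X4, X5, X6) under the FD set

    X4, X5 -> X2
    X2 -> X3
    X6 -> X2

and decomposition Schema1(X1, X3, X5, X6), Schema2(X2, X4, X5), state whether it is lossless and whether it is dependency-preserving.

lossy and not dependency-preserving

Lossless test: (X5)⁺ = {X5}, which is a superkey of neither fragment — lossy.
Dependency preservation: the restricted closure of {X2} across the fragments never reaches {X3}, so X2 → X3 cannot be enforced without a join — not preserved.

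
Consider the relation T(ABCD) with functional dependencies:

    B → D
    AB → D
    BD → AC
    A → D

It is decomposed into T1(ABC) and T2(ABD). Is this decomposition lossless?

Yes

Common attributes: T1 ∩ T2 = {AB}.
Closure of {AB}: B → D applies, adding D; BD → AC applies, adding C. So (AB)⁺ = {ABCD}.
This closure contains every attribute of T1, so T1 ∩ T2 → T1. The join is lossless.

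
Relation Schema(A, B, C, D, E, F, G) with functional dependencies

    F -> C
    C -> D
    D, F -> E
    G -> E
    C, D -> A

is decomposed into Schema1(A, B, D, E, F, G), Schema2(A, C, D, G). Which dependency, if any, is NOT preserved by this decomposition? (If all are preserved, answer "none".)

F -> C

Check F → C: no single fragment contains all of {C, F}, and the restricted closure of {F} across the fragments never reaches {C}.
C → D is preserved.
D, F → E is preserved.
G → E is preserved.
C, D → A is preserved.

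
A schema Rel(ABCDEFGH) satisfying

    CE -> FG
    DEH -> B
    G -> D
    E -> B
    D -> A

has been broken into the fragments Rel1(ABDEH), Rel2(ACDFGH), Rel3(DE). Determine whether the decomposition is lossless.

No

Chase test. Columns are ABCDEFGH; row i has aⱼ where attribute j ∈ Reli, else bᵢⱼ.
Initial tableau (one row per fragment):
  row 1: a1 a2 b13 a4 a5 b16 b17 a8
  row 2: a1 b22 a3 a4 b25 a6 a7 a8
  row 3: b31 b32 b33 a4 a5 b36 b37 b38
Rows 1 and 3 agree on E; apply E→B and equate their B entries.
Rows 1 and 3 agree on D; apply D→A and equate their A entries.
No row becomes fully distinguished — the join is lossy.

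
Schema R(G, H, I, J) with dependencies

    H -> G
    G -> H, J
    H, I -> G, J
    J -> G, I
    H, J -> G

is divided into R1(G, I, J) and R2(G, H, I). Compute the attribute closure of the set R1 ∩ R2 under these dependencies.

G, H, I, J

R1 ∩ R2 = {G, I}.
G → H, J applies, adding H, J
Closure: {G, H, I, J}.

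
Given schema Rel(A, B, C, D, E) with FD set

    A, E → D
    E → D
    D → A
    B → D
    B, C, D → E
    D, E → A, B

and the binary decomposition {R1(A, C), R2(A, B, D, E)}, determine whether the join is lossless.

No

Common attributes: R1 ∩ R2 = {A}.
No dependency enlarges {A}, so (A)⁺ = {A}.
The closure contains neither all of R1 = {A, C} nor all of R2 = {A, B, D, E}, so the common attributes are not a superkey of either fragment. The join is lossy.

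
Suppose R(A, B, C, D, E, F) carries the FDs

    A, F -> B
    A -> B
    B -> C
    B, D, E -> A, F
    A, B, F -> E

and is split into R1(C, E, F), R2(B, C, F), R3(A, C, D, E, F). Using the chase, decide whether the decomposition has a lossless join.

Chase test. Columns are A, B, C, D, E, F; row i has aⱼ where attribute j ∈ Ri, else bᵢⱼ.
Initial tableau (one row per fragment):
  row 1: b11 b12 a3 b14 a5 a6
  row 2: b21 a2 a3 b24 b25 a6
  row 3: a1 b32 a3 a4 a5 a6
No row becomes fully distinguished — the join is lossy.

No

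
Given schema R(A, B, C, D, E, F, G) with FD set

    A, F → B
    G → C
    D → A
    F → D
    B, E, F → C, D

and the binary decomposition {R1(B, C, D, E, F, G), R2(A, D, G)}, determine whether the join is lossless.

Common attributes: R1 ∩ R2 = {D, G}.
Closure of {D, G}: G → C applies, adding C; D → A applies, adding A. So (D, G)⁺ = {A, C, D, G}.
This closure contains every attribute of R2, so R1 ∩ R2 → R2. The join is lossless.

Yes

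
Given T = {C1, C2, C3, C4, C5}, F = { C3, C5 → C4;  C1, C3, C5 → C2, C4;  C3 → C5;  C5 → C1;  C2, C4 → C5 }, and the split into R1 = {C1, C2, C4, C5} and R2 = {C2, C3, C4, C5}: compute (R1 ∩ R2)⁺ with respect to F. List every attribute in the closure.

R1 ∩ R2 = {C2, C4, C5}.
C5 → C1 applies, adding C1
Closure: {C1, C2, C4, C5}.

C1, C2, C4, C5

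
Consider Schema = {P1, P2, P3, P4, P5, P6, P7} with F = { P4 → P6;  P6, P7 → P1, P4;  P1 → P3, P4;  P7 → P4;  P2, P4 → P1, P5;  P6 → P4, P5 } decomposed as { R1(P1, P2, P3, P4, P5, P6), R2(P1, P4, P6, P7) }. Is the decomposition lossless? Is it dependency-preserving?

lossy but dependency-preserving

Lossless test: (P1, P4, P6)⁺ = {P1, P3, P4, P5, P6}, which is a superkey of neither fragment — lossy.
Dependency preservation: every FD's attributes lie within a single fragment, so each can be enforced locally — preserved.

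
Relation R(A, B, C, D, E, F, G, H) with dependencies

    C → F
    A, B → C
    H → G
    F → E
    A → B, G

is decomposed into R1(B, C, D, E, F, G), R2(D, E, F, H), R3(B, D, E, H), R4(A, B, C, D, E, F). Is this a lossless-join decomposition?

Chase test. Columns are A, B, C, D, E, F, G, H; row i has aⱼ where attribute j ∈ Ri, else bᵢⱼ.
Initial tableau (one row per fragment):
  row 1: b11 a2 a3 a4 a5 a6 a7 b18
  row 2: b21 b22 b23 a4 a5 a6 b27 a8
  row 3: b31 a2 b33 a4 a5 b36 b37 a8
  row 4: a1 a2 a3 a4 a5 a6 b47 b48
Rows 2 and 3 agree on H; apply H→G and equate their G entries.
No row becomes fully distinguished — the join is lossy.

No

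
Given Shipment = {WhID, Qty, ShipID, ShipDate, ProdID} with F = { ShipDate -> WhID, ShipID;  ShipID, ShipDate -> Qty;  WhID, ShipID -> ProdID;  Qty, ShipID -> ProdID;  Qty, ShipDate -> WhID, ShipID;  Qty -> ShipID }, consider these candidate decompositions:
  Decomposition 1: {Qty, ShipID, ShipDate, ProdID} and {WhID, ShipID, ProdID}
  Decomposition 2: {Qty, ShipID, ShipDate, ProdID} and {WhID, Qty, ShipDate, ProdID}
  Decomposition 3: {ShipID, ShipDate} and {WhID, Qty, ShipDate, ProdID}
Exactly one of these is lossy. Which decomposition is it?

Decomposition 1: common = {ShipID, ProdID}, closure = {ShipID, ProdID} → lossy.
Decomposition 2: common = {Qty, ShipDate, ProdID}, closure = {WhID, Qty, ShipID, ShipDate, ProdID} → lossless.
Decomposition 3: common = {ShipDate}, closure = {WhID, Qty, ShipID, ShipDate, ProdID} → lossless.

Decomposition 1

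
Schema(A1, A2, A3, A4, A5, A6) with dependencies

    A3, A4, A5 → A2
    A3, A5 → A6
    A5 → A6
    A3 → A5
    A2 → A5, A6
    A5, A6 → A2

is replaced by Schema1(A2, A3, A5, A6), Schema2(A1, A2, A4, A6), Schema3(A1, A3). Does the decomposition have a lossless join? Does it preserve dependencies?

lossy but dependency-preserving

Lossless test (chase): Rows 1 and 3 agree on A3; apply A3→A5 and equate their A5 entries. Rows 1 and 2 agree on A2; apply A2→A5, A6 and equate their A5, A6 entries. Rows 1 and 3 agree on A3, A5; apply A3, A5→A6 and equate their A6 entries. Rows 1 and 3 agree on A5, A6; apply A5, A6→A2 and equate their A2 entries. No row becomes fully distinguished — the join is lossy.
Dependency preservation: A3, A4, A5 → A2 is not contained in any single fragment, but the restricted closure of its left-hand side across the fragments still reaches the right-hand side; the remaining FDs each lie inside some fragment. All dependencies are preserved.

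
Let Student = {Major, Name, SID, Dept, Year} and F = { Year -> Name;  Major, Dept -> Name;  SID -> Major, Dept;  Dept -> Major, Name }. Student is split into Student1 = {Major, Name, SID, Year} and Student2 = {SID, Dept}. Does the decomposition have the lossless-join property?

Common attributes: Student1 ∩ Student2 = {SID}.
Closure of {SID}: SID → Major, Dept applies, adding Major, Dept; Dept → Major, Name applies, adding Name. So (SID)⁺ = {Major, Name, SID, Dept}.
This closure contains every attribute of Student2, so Student1 ∩ Student2 → Student2. The join is lossless.

Yes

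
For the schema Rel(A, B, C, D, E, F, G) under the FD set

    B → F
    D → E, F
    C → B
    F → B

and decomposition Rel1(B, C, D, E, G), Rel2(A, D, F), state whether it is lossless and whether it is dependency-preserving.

Lossless test: (D)⁺ = {B, D, E, F}, which is a superkey of neither fragment — lossy.
Dependency preservation: the restricted closure of {B} across the fragments never reaches {F}, so B → F cannot be enforced without a join — not preserved.

lossy and not dependency-preserving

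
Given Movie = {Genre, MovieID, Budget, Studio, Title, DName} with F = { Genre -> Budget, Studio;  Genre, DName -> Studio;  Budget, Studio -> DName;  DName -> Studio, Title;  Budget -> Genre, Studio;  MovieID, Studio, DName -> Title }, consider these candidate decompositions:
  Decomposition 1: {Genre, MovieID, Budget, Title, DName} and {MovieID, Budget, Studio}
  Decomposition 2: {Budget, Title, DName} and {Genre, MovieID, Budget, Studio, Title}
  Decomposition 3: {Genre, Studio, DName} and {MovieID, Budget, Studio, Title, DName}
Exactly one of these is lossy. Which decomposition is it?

Decomposition 3

Decomposition 1: common = {MovieID, Budget}, closure = {Genre, MovieID, Budget, Studio, Title, DName} → lossless.
Decomposition 2: common = {Budget, Title}, closure = {Genre, Budget, Studio, Title, DName} → lossless.
Decomposition 3: common = {Studio, DName}, closure = {Studio, Title, DName} → lossy.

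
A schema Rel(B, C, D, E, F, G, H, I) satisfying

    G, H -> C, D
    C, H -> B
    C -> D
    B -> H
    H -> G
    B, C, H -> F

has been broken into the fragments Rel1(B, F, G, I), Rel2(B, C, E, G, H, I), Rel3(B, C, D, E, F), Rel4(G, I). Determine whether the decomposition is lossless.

Chase test. Columns are B, C, D, E, F, G, H, I; row i has aⱼ where attribute j ∈ Reli, else bᵢⱼ.
Initial tableau (one row per fragment):
  row 1: a1 b12 b13 b14 a5 a6 b17 a8
  row 2: a1 a2 b23 a4 b25 a6 a7 a8
  row 3: a1 a2 a3 a4 a5 b36 b37 b38
  row 4: b41 b42 b43 b44 b45 a6 b47 a8
Rows 2 and 3 agree on C; apply C→D and equate their D entries.
Rows 1 and 2 agree on B; apply B→H and equate their H entries.
Rows 1 and 3 agree on B; apply B→H and equate their H entries.
Rows 1 and 3 agree on H; apply H→G and equate their G entries.
Rows 2 and 3 agree on B, C, H; apply B, C, H→F and equate their F entries.
Rows 1 and 2 agree on G, H; apply G, H→C, D and equate their C, D entries.
Row 2 is now all distinguished symbols — the join is lossless.

Yes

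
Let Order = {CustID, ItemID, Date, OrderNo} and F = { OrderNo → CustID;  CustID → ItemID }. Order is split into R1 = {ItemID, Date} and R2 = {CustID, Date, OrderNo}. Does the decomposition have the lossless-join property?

Common attributes: R1 ∩ R2 = {Date}.
No dependency enlarges {Date}, so (Date)⁺ = {Date}.
The closure contains neither all of R1 = {ItemID, Date} nor all of R2 = {CustID, Date, OrderNo}, so the common attributes are not a superkey of either fragment. The join is lossy.

No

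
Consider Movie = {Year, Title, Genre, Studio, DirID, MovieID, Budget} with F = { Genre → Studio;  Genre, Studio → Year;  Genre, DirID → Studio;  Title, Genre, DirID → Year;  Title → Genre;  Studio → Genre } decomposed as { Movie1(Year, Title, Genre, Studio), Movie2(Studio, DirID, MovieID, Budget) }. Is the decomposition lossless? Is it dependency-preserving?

lossy but dependency-preserving

Lossless test: (Studio)⁺ = {Year, Genre, Studio}, which is a superkey of neither fragment — lossy.
Dependency preservation: Genre, DirID → Studio; Title, Genre, DirID → Year are not contained in any single fragment, but the restricted closure of each left-hand side across the fragments still reaches the right-hand side; the remaining FDs each lie inside some fragment. All dependencies are preserved.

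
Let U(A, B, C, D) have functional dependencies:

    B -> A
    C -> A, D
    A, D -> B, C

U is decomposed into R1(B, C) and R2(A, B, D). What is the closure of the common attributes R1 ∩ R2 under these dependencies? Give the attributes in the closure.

R1 ∩ R2 = {B}.
B → A applies, adding A
Closure: {A, B}.

A, B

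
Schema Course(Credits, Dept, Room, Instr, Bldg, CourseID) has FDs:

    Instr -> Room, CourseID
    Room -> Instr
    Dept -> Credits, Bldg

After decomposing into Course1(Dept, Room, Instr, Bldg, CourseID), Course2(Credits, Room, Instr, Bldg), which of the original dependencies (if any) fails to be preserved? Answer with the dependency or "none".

Check Dept → Credits, Bldg: no single fragment contains all of {Credits, Dept, Bldg}, and the restricted closure of {Dept} across the fragments never reaches {Credits, Bldg}.
Instr → Room, CourseID is preserved.
Room → Instr is preserved.

Dept -> Credits, Bldg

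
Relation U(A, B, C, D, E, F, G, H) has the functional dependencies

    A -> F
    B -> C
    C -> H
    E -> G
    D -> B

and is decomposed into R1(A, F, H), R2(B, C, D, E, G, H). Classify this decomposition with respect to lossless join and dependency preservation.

lossy but dependency-preserving

Lossless test: (H)⁺ = {H}, which is a superkey of neither fragment — lossy.
Dependency preservation: every FD's attributes lie within a single fragment, so each can be enforced locally — preserved.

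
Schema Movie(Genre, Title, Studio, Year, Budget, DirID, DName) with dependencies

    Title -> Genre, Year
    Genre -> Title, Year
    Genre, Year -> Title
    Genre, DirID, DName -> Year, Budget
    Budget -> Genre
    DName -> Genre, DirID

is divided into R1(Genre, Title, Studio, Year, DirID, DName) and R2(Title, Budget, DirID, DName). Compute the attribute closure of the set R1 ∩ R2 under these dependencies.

R1 ∩ R2 = {Title, DirID, DName}.
Title → Genre, Year applies, adding Genre, Year
Genre, DirID, DName → Year, Budget applies, adding Budget
Closure: {Genre, Title, Year, Budget, DirID, DName}.

Genre, Title, Year, Budget, DirID, DName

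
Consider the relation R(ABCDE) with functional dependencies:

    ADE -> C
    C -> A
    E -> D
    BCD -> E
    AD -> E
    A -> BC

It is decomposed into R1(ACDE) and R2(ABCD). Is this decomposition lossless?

Yes

Common attributes: R1 ∩ R2 = {ACD}.
Closure of {ACD}: AD → E applies, adding E; A → BC applies, adding B. So (ACD)⁺ = {ABCDE}.
This closure contains every attribute of R1, so R1 ∩ R2 → R1. The join is lossless.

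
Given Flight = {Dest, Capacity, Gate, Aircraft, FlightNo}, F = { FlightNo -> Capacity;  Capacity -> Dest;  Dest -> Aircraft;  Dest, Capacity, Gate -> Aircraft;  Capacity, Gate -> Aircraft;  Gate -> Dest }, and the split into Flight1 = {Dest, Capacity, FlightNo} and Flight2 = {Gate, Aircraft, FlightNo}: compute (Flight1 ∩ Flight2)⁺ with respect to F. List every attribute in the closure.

Flight1 ∩ Flight2 = {FlightNo}.
FlightNo → Capacity applies, adding Capacity
Capacity → Dest applies, adding Dest
Dest → Aircraft applies, adding Aircraft
Closure: {Dest, Capacity, Aircraft, FlightNo}.

Dest, Capacity, Aircraft, FlightNo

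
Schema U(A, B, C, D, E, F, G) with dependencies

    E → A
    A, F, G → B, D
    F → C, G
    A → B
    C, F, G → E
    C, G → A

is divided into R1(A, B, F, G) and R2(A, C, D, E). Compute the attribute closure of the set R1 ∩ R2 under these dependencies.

A, B

R1 ∩ R2 = {A}.
A → B applies, adding B
Closure: {A, B}.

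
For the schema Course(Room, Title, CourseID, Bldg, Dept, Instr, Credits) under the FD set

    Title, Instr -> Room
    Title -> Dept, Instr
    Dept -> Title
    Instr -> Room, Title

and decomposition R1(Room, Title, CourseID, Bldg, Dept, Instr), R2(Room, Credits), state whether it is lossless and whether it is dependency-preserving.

lossy but dependency-preserving

Lossless test: (Room)⁺ = {Room}, which is a superkey of neither fragment — lossy.
Dependency preservation: every FD's attributes lie within a single fragment, so each can be enforced locally — preserved.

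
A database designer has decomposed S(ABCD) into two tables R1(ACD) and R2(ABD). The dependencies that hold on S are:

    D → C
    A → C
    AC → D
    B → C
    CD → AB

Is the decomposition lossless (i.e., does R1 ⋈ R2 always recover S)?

Common attributes: R1 ∩ R2 = {AD}.
Closure of {AD}: D → C applies, adding C; CD → AB applies, adding B. So (AD)⁺ = {ABCD}.
This closure contains every attribute of R1, so R1 ∩ R2 → R1. The join is lossless.

Yes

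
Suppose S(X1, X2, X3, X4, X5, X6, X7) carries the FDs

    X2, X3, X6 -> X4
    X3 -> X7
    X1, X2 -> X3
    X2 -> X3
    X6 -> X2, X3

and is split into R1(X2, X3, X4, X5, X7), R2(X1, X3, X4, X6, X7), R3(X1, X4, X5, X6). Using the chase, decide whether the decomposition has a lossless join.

No

Chase test. Columns are X1, X2, X3, X4, X5, X6, X7; row i has aⱼ where attribute j ∈ Ri, else bᵢⱼ.
Initial tableau (one row per fragment):
  row 1: b11 a2 a3 a4 a5 b16 a7
  row 2: a1 b22 a3 a4 b25 a6 a7
  row 3: a1 b32 b33 a4 a5 a6 b37
Rows 2 and 3 agree on X6; apply X6→X2, X3 and equate their X2, X3 entries.
Rows 1 and 3 agree on X3; apply X3→X7 and equate their X7 entries.
No row becomes fully distinguished — the join is lossy.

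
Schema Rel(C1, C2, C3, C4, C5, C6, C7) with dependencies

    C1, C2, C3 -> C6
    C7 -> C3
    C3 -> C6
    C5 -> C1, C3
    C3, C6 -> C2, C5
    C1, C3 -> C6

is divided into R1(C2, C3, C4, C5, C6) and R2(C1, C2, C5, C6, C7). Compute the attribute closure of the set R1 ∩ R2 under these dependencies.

R1 ∩ R2 = {C2, C5, C6}.
C5 → C1, C3 applies, adding C1, C3
Closure: {C1, C2, C3, C5, C6}.

C1, C2, C3, C5, C6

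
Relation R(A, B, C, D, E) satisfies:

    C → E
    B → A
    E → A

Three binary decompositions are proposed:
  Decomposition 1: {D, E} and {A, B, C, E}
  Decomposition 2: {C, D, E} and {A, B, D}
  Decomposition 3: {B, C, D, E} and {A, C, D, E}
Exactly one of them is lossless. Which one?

Decomposition 1: common = {E}, closure = {A, E} → lossy.
Decomposition 2: common = {D}, closure = {D} → lossy.
Decomposition 3: common = {C, D, E}, closure = {A, C, D, E} → lossless.

Decomposition 3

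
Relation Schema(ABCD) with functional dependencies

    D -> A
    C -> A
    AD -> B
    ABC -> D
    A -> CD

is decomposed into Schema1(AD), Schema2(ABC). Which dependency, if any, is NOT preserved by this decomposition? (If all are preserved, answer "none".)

D → A lies within Schema1.
C → A lies within Schema2.
AD → B: restricted closure across fragments reaches B.
ABC → D: restricted closure across fragments reaches D.
A → CD: restricted closure across fragments reaches CD.
Every dependency is enforceable on the fragments, so the decomposition is dependency-preserving.

none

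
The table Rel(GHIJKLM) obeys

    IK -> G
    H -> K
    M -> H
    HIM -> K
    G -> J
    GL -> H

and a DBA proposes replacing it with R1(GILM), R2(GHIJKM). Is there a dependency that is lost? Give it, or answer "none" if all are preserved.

GL -> H

Check GL → H: no single fragment contains all of {GHL}, and the restricted closure of {GL} across the fragments never reaches {H}.
IK → G is preserved.
H → K is preserved.
M → H is preserved.
HIM → K is preserved.
G → J is preserved.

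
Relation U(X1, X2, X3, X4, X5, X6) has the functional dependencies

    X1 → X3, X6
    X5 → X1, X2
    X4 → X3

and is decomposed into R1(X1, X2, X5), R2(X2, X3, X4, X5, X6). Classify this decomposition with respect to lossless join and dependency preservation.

Lossless test: (X2, X5)⁺ = {X1, X2, X3, X5, X6}, which contains all of one fragment — lossless.
Dependency preservation: the restricted closure of {X1} across the fragments never reaches {X3, X6}, so X1 → X3, X6 cannot be enforced without a join — not preserved.

lossless but not dependency-preserving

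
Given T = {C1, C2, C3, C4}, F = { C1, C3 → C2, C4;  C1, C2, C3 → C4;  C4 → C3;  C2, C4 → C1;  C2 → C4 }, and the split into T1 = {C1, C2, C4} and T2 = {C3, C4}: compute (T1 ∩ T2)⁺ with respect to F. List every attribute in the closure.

T1 ∩ T2 = {C4}.
C4 → C3 applies, adding C3
Closure: {C3, C4}.

C3, C4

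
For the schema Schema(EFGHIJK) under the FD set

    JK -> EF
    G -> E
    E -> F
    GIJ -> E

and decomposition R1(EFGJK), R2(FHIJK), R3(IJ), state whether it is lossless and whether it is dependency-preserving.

lossy but dependency-preserving

Lossless test (chase): Rows 1 and 2 agree on JK; apply JK→EF and equate their EF entries. No row becomes fully distinguished — the join is lossy.
Dependency preservation: GIJ → E is not contained in any single fragment, but the restricted closure of its left-hand side across the fragments still reaches the right-hand side; the remaining FDs each lie inside some fragment. All dependencies are preserved.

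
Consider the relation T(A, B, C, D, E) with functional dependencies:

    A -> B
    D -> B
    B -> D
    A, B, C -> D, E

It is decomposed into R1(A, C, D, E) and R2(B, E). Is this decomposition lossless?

No

Common attributes: R1 ∩ R2 = {E}.
No dependency enlarges {E}, so (E)⁺ = {E}.
The closure contains neither all of R1 = {A, C, D, E} nor all of R2 = {B, E}, so the common attributes are not a superkey of either fragment. The join is lossy.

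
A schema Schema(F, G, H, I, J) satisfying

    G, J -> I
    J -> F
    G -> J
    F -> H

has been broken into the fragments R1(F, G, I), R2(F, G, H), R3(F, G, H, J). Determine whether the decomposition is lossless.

Yes

Chase test. Columns are F, G, H, I, J; row i has aⱼ where attribute j ∈ Ri, else bᵢⱼ.
Initial tableau (one row per fragment):
  row 1: a1 a2 b13 a4 b15
  row 2: a1 a2 a3 b24 b25
  row 3: a1 a2 a3 b34 a5
Rows 1 and 2 agree on G; apply G→J and equate their J entries.
Rows 1 and 3 agree on G; apply G→J and equate their J entries.
Rows 1 and 2 agree on F; apply F→H and equate their H entries.
Rows 1 and 2 agree on G, J; apply G, J→I and equate their I entries.
Rows 1 and 3 agree on G, J; apply G, J→I and equate their I entries.
Row 1 is now all distinguished symbols — the join is lossless.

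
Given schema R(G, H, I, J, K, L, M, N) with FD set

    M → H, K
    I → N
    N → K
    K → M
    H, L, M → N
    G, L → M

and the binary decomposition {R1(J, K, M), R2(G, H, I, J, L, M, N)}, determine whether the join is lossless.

Yes

Common attributes: R1 ∩ R2 = {J, M}.
Closure of {J, M}: M → H, K applies, adding H, K. So (J, M)⁺ = {H, J, K, M}.
This closure contains every attribute of R1, so R1 ∩ R2 → R1. The join is lossless.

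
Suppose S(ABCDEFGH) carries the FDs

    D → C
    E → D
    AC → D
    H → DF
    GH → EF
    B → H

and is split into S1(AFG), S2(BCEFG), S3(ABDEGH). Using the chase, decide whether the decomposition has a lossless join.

Yes

Chase test. Columns are ABCDEFGH; row i has aⱼ where attribute j ∈ Si, else bᵢⱼ.
Initial tableau (one row per fragment):
  row 1: a1 b12 b13 b14 b15 a6 a7 b18
  row 2: b21 a2 a3 b24 a5 a6 a7 b28
  row 3: a1 a2 b33 a4 a5 b36 a7 a8
Rows 2 and 3 agree on E; apply E→D and equate their D entries.
Rows 2 and 3 agree on B; apply B→H and equate their H entries.
Rows 2 and 3 agree on D; apply D→C and equate their C entries.
Rows 2 and 3 agree on H; apply H→DF and equate their DF entries.
Row 3 is now all distinguished symbols — the join is lossless.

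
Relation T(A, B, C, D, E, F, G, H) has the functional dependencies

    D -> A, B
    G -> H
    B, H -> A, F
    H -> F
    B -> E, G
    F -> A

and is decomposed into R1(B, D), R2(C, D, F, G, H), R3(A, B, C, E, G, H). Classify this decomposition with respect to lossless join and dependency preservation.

lossless but not dependency-preserving

Lossless test (chase): Rows 1 and 2 agree on D; apply D→A, B and equate their A, B entries. Rows 2 and 3 agree on B, H; apply B, H→A, F and equate their A, F entries. Rows 1 and 2 agree on B; apply B→E, G and equate their E, G entries. Rows 1 and 3 agree on B; apply B→E, G and equate their E, G entries. Rows 1 and 2 agree on G; apply G→H and equate their H entries. Rows 1 and 2 agree on B, H; apply B, H→A, F and equate their A, F entries. Row 2 is now all distinguished symbols — the join is lossless.
Dependency preservation: the restricted closure of {F} across the fragments never reaches {A}, so F → A cannot be enforced without a join — not preserved.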